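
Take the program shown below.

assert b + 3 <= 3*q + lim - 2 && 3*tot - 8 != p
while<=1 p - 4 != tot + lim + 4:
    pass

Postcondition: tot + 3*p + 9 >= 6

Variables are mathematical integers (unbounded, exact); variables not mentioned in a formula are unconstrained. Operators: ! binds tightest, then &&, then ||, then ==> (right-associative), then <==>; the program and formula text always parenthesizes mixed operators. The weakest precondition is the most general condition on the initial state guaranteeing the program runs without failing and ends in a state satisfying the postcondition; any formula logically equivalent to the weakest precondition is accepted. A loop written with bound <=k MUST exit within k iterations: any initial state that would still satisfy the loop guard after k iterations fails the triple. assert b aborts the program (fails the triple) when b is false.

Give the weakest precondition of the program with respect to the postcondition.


Working backward. After the program, the postcondition tot + 3*p + 9 >= 6 must hold; in canonical form it is 3*p + tot >= -3.
Before the loop (bound <=1), unroll the exhaustion recursion (WP_0 = exit-now case; WP_j = one more guarded iteration, up to j = 1):
  WP_0: (!(p != lim + tot + 8)) && 3*p + tot >= -3
  WP_1: (p != lim + tot + 8 ==> ((!(p != lim + tot + 8)) && 3*p + tot >= -3)) && ((!(p != lim + tot + 8)) ==> 3*p + tot >= -3)
So before the loop: (p != lim + tot + 8 ==> ((!(p != lim + tot + 8)) && 3*p + tot >= -3)) && ((!(p != lim + tot + 8)) ==> 3*p + tot >= -3)
Before assert b + 3 <= 3*q + lim - 2 && 3*tot - 8 != p: b <= lim + 3*q - 5 && 3*tot != p + 8 && (p != lim + tot + 8 ==> ((!(p != lim + tot + 8)) && 3*p + tot >= -3)) && ((!(p != lim + tot + 8)) ==> 3*p + tot >= -3)
Answer: WP = b <= lim + 3*q - 5 && 3*tot != p + 8 && (p != lim + tot + 8 ==> ((!(p != lim + tot + 8)) && 3*p + tot >= -3)) && ((!(p != lim + tot + 8)) ==> 3*p + tot >= -3)


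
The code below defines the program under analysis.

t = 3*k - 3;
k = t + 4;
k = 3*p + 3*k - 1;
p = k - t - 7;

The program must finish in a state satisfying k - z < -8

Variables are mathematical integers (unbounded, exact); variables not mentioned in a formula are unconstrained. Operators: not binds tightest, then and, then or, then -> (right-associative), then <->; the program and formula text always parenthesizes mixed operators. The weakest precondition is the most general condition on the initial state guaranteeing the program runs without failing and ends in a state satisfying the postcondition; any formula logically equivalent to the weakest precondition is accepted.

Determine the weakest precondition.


Working backward. After the program, the postcondition k - z < -8 must hold; in canonical form it is k < z - 8.
Before p := k - t - 7: k < z - 8
Before k := 3*p + 3*k - 1: 3*k + 3*p < z - 7
Before k := t + 4: 3*p + 3*t < z - 19
Before t := 3*k - 3: 9*k + 3*p < z - 10
Answer: WP = 9*k + 3*p < z - 10


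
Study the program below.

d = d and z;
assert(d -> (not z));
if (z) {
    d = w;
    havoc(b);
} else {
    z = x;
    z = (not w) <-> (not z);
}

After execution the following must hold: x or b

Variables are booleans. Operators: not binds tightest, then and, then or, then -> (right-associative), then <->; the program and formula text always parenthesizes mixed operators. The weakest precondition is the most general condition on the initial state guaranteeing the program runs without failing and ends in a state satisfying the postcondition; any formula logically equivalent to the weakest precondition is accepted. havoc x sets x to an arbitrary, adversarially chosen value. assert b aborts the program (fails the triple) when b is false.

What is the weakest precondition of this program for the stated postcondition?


Working backward. After the program, x or b must hold.
Then branch requires x; else branch requires x or b.
Before the if: (z -> x) and ((not z) -> (x or b))
Before assert d -> (not z): (d -> (not z)) and (z -> x) and ((not z) -> (x or b))
Before d := d and z: ((d and z) -> (not z)) and (z -> x) and ((not z) -> (x or b))
Answer: WP = ((d and z) -> (not z)) and (z -> x) and ((not z) -> (x or b))


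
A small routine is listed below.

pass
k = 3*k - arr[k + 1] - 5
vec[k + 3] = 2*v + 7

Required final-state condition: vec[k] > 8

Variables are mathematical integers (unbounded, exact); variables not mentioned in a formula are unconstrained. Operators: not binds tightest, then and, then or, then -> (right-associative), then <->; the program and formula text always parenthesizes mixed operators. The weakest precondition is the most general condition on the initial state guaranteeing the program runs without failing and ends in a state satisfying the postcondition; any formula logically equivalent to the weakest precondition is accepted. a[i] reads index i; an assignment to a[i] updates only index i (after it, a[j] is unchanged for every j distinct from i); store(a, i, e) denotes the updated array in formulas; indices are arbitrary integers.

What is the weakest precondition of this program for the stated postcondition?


Working backward. After the program, vec[k] > 8 must hold.
Before vec[k + 3] := 2*v + 7: store(vec, k + 3, 2*v + 7)[k] > 8
Before k := 3*k - arr[k + 1] - 5: store(vec, -arr[k + 1] + 3*k - 2, 2*v + 7)[-arr[k + 1] + 3*k - 5] > 8
Before skip: store(vec, -arr[k + 1] + 3*k - 2, 2*v + 7)[-arr[k + 1] + 3*k - 5] > 8
Answer: WP = store(vec, -arr[k + 1] + 3*k - 2, 2*v + 7)[-arr[k + 1] + 3*k - 5] > 8


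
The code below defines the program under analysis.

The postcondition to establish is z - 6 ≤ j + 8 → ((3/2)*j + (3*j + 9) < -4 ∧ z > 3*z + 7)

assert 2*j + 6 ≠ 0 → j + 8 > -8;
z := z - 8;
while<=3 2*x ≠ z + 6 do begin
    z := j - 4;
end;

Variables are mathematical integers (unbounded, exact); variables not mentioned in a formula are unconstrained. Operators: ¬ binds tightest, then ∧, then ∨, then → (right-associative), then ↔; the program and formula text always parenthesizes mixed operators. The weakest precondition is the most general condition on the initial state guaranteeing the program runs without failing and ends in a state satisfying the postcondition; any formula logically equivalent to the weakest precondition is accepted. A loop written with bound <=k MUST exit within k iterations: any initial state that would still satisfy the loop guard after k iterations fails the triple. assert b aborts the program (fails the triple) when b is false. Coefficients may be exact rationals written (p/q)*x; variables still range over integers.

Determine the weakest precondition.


Working backward. After the program, the postcondition z - 6 ≤ j + 8 → ((3/2)*j + (3*j + 9) < -4 ∧ z > 3*z + 7) must hold; in canonical form it is z ≤ j + 14 → ((9/2)*j < -13 ∧ 2*z < -7).
Before the loop (bound <=3), unroll the exhaustion recursion (WP_0 = exit-now case; WP_j = one more guarded iteration, up to j = 3):
  WP_0: (¬(2*x ≠ z + 6)) ∧ (z ≤ j + 14 → ((9/2)*j < -13 ∧ 2*z < -7))
  WP_1: (2*x ≠ z + 6 → ((¬(2*x ≠ j + 2)) ∧ (9/2)*j < -13 ∧ 2*j < 1)) ∧ ((¬(2*x ≠ z + 6)) → (z ≤ j + 14 → ((9/2)*j < -13 ∧ 2*z < -7)))
  WP_2: (2*x ≠ z + 6 → ((2*x ≠ j + 2 → ((¬(2*x ≠ j + 2)) ∧ (9/2)*j < -13 ∧ 2*j < 1)) ∧ ((¬(2*x ≠ j + 2)) → ((9/2)*j < -13 ∧ 2*j < 1)))) ∧ ((¬(2*x ≠ z + 6)) → (z ≤ j + 14 → ((9/2)*j < -13 ∧ 2*z < -7)))
  WP_3: (2*x ≠ z + 6 → ((2*x ≠ j + 2 → ((2*x ≠ j + 2 → ((¬(2*x ≠ j + 2)) ∧ (9/2)*j < -13 ∧ 2*j < 1)) ∧ ((¬(2*x ≠ j + 2)) → ((9/2)*j < -13 ∧ 2*j < 1)))) ∧ ((¬(2*x ≠ j + 2)) → ((9/2)*j < -13 ∧ 2*j < 1)))) ∧ ((¬(2*x ≠ z + 6)) → (z ≤ j + 14 → ((9/2)*j < -13 ∧ 2*z < -7)))
So before the loop: (2*x ≠ z + 6 → ((2*x ≠ j + 2 → ((2*x ≠ j + 2 → ((¬(2*x ≠ j + 2)) ∧ (9/2)*j < -13 ∧ 2*j < 1)) ∧ ((¬(2*x ≠ j + 2)) → ((9/2)*j < -13 ∧ 2*j < 1)))) ∧ ((¬(2*x ≠ j + 2)) → ((9/2)*j < -13 ∧ 2*j < 1)))) ∧ ((¬(2*x ≠ z + 6)) → (z ≤ j + 14 → ((9/2)*j < -13 ∧ 2*z < -7)))
Before z := z - 8: (2*x ≠ z - 2 → ((2*x ≠ j + 2 → ((2*x ≠ j + 2 → ((¬(2*x ≠ j + 2)) ∧ (9/2)*j < -13 ∧ 2*j < 1)) ∧ ((¬(2*x ≠ j + 2)) → ((9/2)*j < -13 ∧ 2*j < 1)))) ∧ ((¬(2*x ≠ j + 2)) → ((9/2)*j < -13 ∧ 2*j < 1)))) ∧ ((¬(2*x ≠ z - 2)) → (z ≤ j + 22 → ((9/2)*j < -13 ∧ 2*z < 9)))
Before assert 2*j + 6 ≠ 0 → j + 8 > -8: (2*j ≠ -6 → j > -16) ∧ (2*x ≠ z - 2 → ((2*x ≠ j + 2 → ((2*x ≠ j + 2 → ((¬(2*x ≠ j + 2)) ∧ (9/2)*j < -13 ∧ 2*j < 1)) ∧ ((¬(2*x ≠ j + 2)) → ((9/2)*j < -13 ∧ 2*j < 1)))) ∧ ((¬(2*x ≠ j + 2)) → ((9/2)*j < -13 ∧ 2*j < 1)))) ∧ ((¬(2*x ≠ z - 2)) → (z ≤ j + 22 → ((9/2)*j < -13 ∧ 2*z < 9)))
Answer: WP = (2*j ≠ -6 → j > -16) ∧ (2*x ≠ z - 2 → ((2*x ≠ j + 2 → ((2*x ≠ j + 2 → ((¬(2*x ≠ j + 2)) ∧ (9/2)*j < -13 ∧ 2*j < 1)) ∧ ((¬(2*x ≠ j + 2)) → ((9/2)*j < -13 ∧ 2*j < 1)))) ∧ ((¬(2*x ≠ j + 2)) → ((9/2)*j < -13 ∧ 2*j < 1)))) ∧ ((¬(2*x ≠ z - 2)) → (z ≤ j + 22 → ((9/2)*j < -13 ∧ 2*z < 9)))


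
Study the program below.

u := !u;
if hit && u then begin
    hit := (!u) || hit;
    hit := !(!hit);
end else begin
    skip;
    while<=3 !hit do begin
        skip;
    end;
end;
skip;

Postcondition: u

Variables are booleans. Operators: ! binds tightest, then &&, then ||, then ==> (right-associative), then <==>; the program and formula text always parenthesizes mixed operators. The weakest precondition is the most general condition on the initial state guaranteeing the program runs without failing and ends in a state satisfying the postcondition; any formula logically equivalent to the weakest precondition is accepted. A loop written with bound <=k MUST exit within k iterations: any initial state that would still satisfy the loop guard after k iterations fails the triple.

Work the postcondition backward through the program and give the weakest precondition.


Working backward. After the program, u must hold.
Before skip: u
Then branch requires u; else branch requires ((!hit) ==> (((!hit) ==> (((!hit) ==> (hit && u)) && (hit ==> u))) && (hit ==> u))) && (hit ==> u).
Before the if: ((hit && u) ==> u) && ((!(hit && u)) ==> (((!hit) ==> (((!hit) ==> (((!hit) ==> (hit && u)) && (hit ==> u))) && (hit ==> u))) && (hit ==> u)))
Before u := !u: ((hit && (!u)) ==> (!u)) && ((!(hit && (!u))) ==> (((!hit) ==> (((!hit) ==> (((!hit) ==> (hit && (!u))) && (hit ==> (!u)))) && (hit ==> (!u)))) && (hit ==> (!u))))
Answer: WP = ((hit && (!u)) ==> (!u)) && ((!(hit && (!u))) ==> (((!hit) ==> (((!hit) ==> (((!hit) ==> (hit && (!u))) && (hit ==> (!u)))) && (hit ==> (!u)))) && (hit ==> (!u))))


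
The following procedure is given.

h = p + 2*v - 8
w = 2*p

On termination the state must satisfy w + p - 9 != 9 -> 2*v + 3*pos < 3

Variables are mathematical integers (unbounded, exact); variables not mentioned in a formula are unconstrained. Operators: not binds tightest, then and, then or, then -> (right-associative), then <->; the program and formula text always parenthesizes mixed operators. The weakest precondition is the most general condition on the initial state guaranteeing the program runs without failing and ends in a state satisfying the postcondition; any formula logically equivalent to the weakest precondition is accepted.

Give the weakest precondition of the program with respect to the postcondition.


Working backward. After the program, the postcondition w + p - 9 != 9 -> 2*v + 3*pos < 3 must hold; in canonical form it is p + w != 18 -> 3*pos + 2*v < 3.
Before w := 2*p: 3*p != 18 -> 3*pos + 2*v < 3
Before h := p + 2*v - 8: 3*p != 18 -> 3*pos + 2*v < 3
Answer: WP = 3*p != 18 -> 3*pos + 2*v < 3


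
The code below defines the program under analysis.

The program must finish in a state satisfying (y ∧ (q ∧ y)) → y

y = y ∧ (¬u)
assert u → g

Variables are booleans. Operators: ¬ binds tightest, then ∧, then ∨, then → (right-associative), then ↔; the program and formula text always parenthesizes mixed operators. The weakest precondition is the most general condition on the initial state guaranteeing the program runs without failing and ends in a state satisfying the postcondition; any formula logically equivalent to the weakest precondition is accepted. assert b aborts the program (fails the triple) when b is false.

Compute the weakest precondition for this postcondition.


Working backward. After the program, the postcondition (y ∧ (q ∧ y)) → y must hold; in canonical form it is (y ∧ q) → y.
Before assert u → g: (u → g) ∧ ((y ∧ q) → y)
Before y := y ∧ (¬u): (u → g) ∧ ((y ∧ (¬u) ∧ q) → (y ∧ (¬u)))
Answer: WP = (u → g) ∧ ((y ∧ (¬u) ∧ q) → (y ∧ (¬u)))


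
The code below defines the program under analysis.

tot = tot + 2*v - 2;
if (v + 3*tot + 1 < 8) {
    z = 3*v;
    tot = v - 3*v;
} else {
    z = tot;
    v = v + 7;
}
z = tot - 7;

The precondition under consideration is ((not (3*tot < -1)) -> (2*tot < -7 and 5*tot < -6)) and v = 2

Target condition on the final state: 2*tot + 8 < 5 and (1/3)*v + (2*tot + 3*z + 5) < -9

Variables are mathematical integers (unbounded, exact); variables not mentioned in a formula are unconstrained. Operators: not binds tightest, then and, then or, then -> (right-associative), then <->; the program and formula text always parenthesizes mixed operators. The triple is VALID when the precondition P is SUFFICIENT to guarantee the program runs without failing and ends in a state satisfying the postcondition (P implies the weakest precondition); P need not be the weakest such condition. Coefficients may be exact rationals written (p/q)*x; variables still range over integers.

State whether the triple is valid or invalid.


Working backward. After the program, the postcondition 2*tot + 8 < 5 and (1/3)*v + (2*tot + 3*z + 5) < -9 must hold; in canonical form it is 2*tot < -3 and 2*tot + (1/3)*v + 3*z < -14.
Before z := tot - 7: 2*tot < -3 and 5*tot + (1/3)*v < 7
Then branch requires 4*v > 3 and (29/3)*v > -7; else branch requires 2*tot < -3 and 5*tot + (1/3)*v < 14/3.
Before the if: (3*tot + v < 7 -> (4*v > 3 and (29/3)*v > -7)) and ((not (3*tot + v < 7)) -> (2*tot < -3 and 5*tot + (1/3)*v < 14/3))
Before tot := tot + 2*v - 2: (3*tot + 7*v < 13 -> (4*v > 3 and (29/3)*v > -7)) and ((not (3*tot + 7*v < 13)) -> (2*tot + 4*v < 1 and 5*tot + (31/3)*v < 44/3))
The weakest precondition is (3*tot + 7*v < 13 -> (4*v > 3 and (29/3)*v > -7)) and ((not (3*tot + 7*v < 13)) -> (2*tot + 4*v < 1 and 5*tot + (31/3)*v < 44/3)).
Check whether ((not (3*tot < -1)) -> (2*tot < -7 and 5*tot < -6)) and v = 2 implies it.
Every state satisfying the precondition satisfies the weakest precondition: the implication holds.
Answer: valid


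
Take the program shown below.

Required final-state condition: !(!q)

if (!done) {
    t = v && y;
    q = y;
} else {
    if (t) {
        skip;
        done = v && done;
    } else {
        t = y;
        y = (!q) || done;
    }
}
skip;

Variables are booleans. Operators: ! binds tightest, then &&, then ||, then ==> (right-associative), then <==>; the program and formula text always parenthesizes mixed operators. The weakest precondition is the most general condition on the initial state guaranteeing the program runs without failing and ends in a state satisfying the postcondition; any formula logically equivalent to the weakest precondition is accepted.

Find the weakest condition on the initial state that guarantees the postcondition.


Working backward. After the program, the postcondition !(!q) must hold; in canonical form it is q.
Before skip: q
Then branch requires y; else branch requires (t ==> q) && ((!t) ==> q).
Before the if: ((!done) ==> y) && (done ==> ((t ==> q) && ((!t) ==> q)))
Answer: WP = ((!done) ==> y) && (done ==> ((t ==> q) && ((!t) ==> q)))


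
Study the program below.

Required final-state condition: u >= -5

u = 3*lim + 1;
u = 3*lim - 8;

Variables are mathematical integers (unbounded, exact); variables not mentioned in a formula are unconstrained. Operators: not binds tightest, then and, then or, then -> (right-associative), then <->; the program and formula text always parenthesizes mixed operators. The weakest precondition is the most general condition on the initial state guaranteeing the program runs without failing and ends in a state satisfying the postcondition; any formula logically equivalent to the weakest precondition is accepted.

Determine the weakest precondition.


Working backward. After the program, u >= -5 must hold.
Before u := 3*lim - 8: 3*lim >= 3
Before u := 3*lim + 1: 3*lim >= 3
Answer: WP = 3*lim >= 3


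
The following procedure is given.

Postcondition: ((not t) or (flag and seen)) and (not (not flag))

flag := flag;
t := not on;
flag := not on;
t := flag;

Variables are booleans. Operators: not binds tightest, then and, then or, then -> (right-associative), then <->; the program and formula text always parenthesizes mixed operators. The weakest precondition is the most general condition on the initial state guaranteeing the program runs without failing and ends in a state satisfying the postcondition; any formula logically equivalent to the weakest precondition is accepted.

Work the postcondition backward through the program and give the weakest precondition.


Working backward. After the program, the postcondition ((not t) or (flag and seen)) and (not (not flag)) must hold; in canonical form it is ((not t) or (flag and seen)) and flag.
Before t := flag: ((not flag) or (flag and seen)) and flag
Before flag := not on: (on or ((not on) and seen)) and (not on)
Before t := not on: (on or ((not on) and seen)) and (not on)
Before flag := flag: (on or ((not on) and seen)) and (not on)
Answer: WP = (on or ((not on) and seen)) and (not on)


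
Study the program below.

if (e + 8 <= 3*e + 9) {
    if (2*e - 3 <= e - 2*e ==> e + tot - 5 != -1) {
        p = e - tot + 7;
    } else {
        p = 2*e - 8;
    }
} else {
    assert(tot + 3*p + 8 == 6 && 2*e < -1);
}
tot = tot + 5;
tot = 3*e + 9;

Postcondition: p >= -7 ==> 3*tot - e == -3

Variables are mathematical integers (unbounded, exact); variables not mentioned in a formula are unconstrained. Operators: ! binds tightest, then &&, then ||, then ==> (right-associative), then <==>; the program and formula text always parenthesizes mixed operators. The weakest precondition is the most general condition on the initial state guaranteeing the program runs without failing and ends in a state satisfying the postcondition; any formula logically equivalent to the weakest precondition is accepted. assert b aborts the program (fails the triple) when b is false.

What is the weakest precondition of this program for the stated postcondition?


Working backward. After the program, the postcondition p >= -7 ==> 3*tot - e == -3 must hold; in canonical form it is p >= -7 ==> 3*tot == e - 3.
Before tot := 3*e + 9: p >= -7 ==> 8*e == -30
Before tot := tot + 5: p >= -7 ==> 8*e == -30
Then branch requires ((3*e <= 3 ==> e + tot != 4) ==> (e >= tot - 14 ==> 8*e == -30)) && ((!(3*e <= 3 ==> e + tot != 4)) ==> (2*e >= 1 ==> 8*e == -30)); else branch requires 3*p + tot == -2 && 2*e < -1 && (p >= -7 ==> 8*e == -30).
Before the if: (2*e >= -1 ==> (((3*e <= 3 ==> e + tot != 4) ==> (e >= tot - 14 ==> 8*e == -30)) && ((!(3*e <= 3 ==> e + tot != 4)) ==> (2*e >= 1 ==> 8*e == -30)))) && ((!(2*e >= -1)) ==> (3*p + tot == -2 && 2*e < -1 && (p >= -7 ==> 8*e == -30)))
Answer: WP = (2*e >= -1 ==> (((3*e <= 3 ==> e + tot != 4) ==> (e >= tot - 14 ==> 8*e == -30)) && ((!(3*e <= 3 ==> e + tot != 4)) ==> (2*e >= 1 ==> 8*e == -30)))) && ((!(2*e >= -1)) ==> (3*p + tot == -2 && 2*e < -1 && (p >= -7 ==> 8*e == -30)))


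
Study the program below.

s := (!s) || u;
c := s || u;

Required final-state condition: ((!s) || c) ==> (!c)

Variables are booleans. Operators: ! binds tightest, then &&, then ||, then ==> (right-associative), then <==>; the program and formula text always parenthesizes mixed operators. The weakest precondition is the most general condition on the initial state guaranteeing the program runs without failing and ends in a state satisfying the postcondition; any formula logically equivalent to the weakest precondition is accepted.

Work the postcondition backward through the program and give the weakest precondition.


Working backward. After the program, ((!s) || c) ==> (!c) must hold.
Before c := s || u: !(s || u)
Before s := (!s) || u: !((!s) || u)
Answer: WP = !((!s) || u)


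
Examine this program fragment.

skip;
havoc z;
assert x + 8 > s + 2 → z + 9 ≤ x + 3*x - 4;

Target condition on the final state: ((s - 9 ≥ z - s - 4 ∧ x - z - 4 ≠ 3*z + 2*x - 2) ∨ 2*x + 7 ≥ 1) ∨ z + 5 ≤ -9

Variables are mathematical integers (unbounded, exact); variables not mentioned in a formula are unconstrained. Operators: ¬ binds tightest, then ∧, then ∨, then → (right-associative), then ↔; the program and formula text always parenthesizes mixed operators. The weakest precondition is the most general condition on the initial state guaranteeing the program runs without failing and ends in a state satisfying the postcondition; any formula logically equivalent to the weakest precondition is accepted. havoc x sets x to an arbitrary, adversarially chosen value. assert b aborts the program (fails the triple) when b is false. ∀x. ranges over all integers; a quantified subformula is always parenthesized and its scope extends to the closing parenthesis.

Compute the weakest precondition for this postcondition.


Working backward. After the program, the postcondition ((s - 9 ≥ z - s - 4 ∧ x - z - 4 ≠ 3*z + 2*x - 2) ∨ 2*x + 7 ≥ 1) ∨ z + 5 ≤ -9 must hold; in canonical form it is (2*s ≥ z + 5 ∧ x + 4*z ≠ -2) ∨ 2*x ≥ -6 ∨ z ≤ -14.
Before assert x + 8 > s + 2 → z + 9 ≤ x + 3*x - 4: (x > s - 6 → z ≤ 4*x - 13) ∧ ((2*s ≥ z + 5 ∧ x + 4*z ≠ -2) ∨ 2*x ≥ -6 ∨ z ≤ -14)
Before havoc z: ∀z_1. ((x > s - 6 → z_1 ≤ 4*x - 13) ∧ ((2*s ≥ z_1 + 5 ∧ x + 4*z_1 ≠ -2) ∨ 2*x ≥ -6 ∨ z_1 ≤ -14))
Before skip: ∀z_1. ((x > s - 6 → z_1 ≤ 4*x - 13) ∧ ((2*s ≥ z_1 + 5 ∧ x + 4*z_1 ≠ -2) ∨ 2*x ≥ -6 ∨ z_1 ≤ -14))
Answer: WP = ∀z_1. ((x > s - 6 → z_1 ≤ 4*x - 13) ∧ ((2*s ≥ z_1 + 5 ∧ x + 4*z_1 ≠ -2) ∨ 2*x ≥ -6 ∨ z_1 ≤ -14))


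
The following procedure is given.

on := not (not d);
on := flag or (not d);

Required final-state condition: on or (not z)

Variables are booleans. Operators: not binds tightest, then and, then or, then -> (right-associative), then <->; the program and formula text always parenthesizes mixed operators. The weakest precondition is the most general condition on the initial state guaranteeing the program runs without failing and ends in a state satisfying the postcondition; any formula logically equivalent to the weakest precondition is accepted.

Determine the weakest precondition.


Working backward. After the program, on or (not z) must hold.
Before on := flag or (not d): flag or (not d) or (not z)
Before on := not (not d): flag or (not d) or (not z)
Answer: WP = flag or (not d) or (not z)


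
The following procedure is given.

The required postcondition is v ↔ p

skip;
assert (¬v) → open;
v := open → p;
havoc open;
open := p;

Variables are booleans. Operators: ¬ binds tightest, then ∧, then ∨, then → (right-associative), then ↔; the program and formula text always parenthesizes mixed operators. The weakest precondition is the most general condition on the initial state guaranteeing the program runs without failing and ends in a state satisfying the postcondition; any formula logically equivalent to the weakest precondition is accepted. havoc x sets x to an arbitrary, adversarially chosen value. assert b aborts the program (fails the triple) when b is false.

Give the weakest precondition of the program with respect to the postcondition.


Working backward. After the program, v ↔ p must hold.
Before open := p: v ↔ p
Before havoc open: v ↔ p
Before v := open → p: (open → p) ↔ p
Before assert (¬v) → open: ((¬v) → open) ∧ ((open → p) ↔ p)
Before skip: ((¬v) → open) ∧ ((open → p) ↔ p)
Answer: WP = ((¬v) → open) ∧ ((open → p) ↔ p)


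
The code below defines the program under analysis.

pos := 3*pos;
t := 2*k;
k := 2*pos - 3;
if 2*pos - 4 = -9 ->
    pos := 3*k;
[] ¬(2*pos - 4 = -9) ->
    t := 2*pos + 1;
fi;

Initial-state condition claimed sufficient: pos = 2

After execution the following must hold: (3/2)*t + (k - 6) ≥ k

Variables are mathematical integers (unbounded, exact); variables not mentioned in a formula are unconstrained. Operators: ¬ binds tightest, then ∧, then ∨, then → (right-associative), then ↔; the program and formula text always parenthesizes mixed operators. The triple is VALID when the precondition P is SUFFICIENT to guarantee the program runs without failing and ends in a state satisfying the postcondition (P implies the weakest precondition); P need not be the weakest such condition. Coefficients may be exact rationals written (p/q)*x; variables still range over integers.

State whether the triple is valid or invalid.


Working backward. After the program, the postcondition (3/2)*t + (k - 6) ≥ k must hold; in canonical form it is (3/2)*t ≥ 6.
Then branch requires (3/2)*t ≥ 6; else branch requires 3*pos ≥ 9/2.
Before the if: (2*pos = -5 → (3/2)*t ≥ 6) ∧ ((¬(2*pos = -5)) → 3*pos ≥ 9/2)
Before k := 2*pos - 3: (2*pos = -5 → (3/2)*t ≥ 6) ∧ ((¬(2*pos = -5)) → 3*pos ≥ 9/2)
Before t := 2*k: (2*pos = -5 → 3*k ≥ 6) ∧ ((¬(2*pos = -5)) → 3*pos ≥ 9/2)
Before pos := 3*pos: (6*pos = -5 → 3*k ≥ 6) ∧ ((¬(6*pos = -5)) → 9*pos ≥ 9/2)
The weakest precondition is (6*pos = -5 → 3*k ≥ 6) ∧ ((¬(6*pos = -5)) → 9*pos ≥ 9/2).
Check whether pos = 2 implies it.
Every state satisfying the precondition satisfies the weakest precondition: the implication holds.
Answer: valid


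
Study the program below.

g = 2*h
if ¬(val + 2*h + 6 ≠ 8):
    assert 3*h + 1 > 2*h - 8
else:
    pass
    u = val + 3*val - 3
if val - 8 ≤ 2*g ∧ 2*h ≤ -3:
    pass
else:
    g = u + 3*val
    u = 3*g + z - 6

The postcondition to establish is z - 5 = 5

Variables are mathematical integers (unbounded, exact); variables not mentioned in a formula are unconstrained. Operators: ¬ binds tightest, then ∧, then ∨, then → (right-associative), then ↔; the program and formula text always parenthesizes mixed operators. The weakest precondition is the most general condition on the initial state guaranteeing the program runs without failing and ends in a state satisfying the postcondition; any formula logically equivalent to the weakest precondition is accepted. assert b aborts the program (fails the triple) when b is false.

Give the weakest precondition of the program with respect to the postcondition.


Working backward. After the program, the postcondition z - 5 = 5 must hold; in canonical form it is z = 10.
Then branch requires z = 10; else branch requires z = 10.
Before the if: ((val ≤ 2*g + 8 ∧ 2*h ≤ -3) → z = 10) ∧ ((¬(val ≤ 2*g + 8 ∧ 2*h ≤ -3)) → z = 10)
Then branch requires h > -9 ∧ ((val ≤ 2*g + 8 ∧ 2*h ≤ -3) → z = 10) ∧ ((¬(val ≤ 2*g + 8 ∧ 2*h ≤ -3)) → z = 10); else branch requires ((val ≤ 2*g + 8 ∧ 2*h ≤ -3) → z = 10) ∧ ((¬(val ≤ 2*g + 8 ∧ 2*h ≤ -3)) → z = 10).
Before the if: ((¬(2*h + val ≠ 2)) → (h > -9 ∧ ((val ≤ 2*g + 8 ∧ 2*h ≤ -3) → z = 10) ∧ ((¬(val ≤ 2*g + 8 ∧ 2*h ≤ -3)) → z = 10))) ∧ (2*h + val ≠ 2 → (((val ≤ 2*g + 8 ∧ 2*h ≤ -3) → z = 10) ∧ ((¬(val ≤ 2*g + 8 ∧ 2*h ≤ -3)) → z = 10)))
Before g := 2*h: ((¬(2*h + val ≠ 2)) → (h > -9 ∧ ((val ≤ 4*h + 8 ∧ 2*h ≤ -3) → z = 10) ∧ ((¬(val ≤ 4*h + 8 ∧ 2*h ≤ -3)) → z = 10))) ∧ (2*h + val ≠ 2 → (((val ≤ 4*h + 8 ∧ 2*h ≤ -3) → z = 10) ∧ ((¬(val ≤ 4*h + 8 ∧ 2*h ≤ -3)) → z = 10)))
Answer: WP = ((¬(2*h + val ≠ 2)) → (h > -9 ∧ ((val ≤ 4*h + 8 ∧ 2*h ≤ -3) → z = 10) ∧ ((¬(val ≤ 4*h + 8 ∧ 2*h ≤ -3)) → z = 10))) ∧ (2*h + val ≠ 2 → (((val ≤ 4*h + 8 ∧ 2*h ≤ -3) → z = 10) ∧ ((¬(val ≤ 4*h + 8 ∧ 2*h ≤ -3)) → z = 10)))


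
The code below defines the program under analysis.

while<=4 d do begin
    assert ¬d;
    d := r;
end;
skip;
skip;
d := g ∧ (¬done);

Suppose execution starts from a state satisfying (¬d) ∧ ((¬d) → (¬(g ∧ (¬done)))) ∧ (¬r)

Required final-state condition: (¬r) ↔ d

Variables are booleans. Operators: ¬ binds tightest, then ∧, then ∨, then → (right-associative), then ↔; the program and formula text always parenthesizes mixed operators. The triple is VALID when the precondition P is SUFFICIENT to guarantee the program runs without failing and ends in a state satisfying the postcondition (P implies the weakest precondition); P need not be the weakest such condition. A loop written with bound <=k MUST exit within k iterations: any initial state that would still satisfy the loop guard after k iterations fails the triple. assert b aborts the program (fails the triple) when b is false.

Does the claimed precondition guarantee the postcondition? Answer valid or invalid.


Working backward. After the program, (¬r) ↔ d must hold.
Before d := g ∧ (¬done): (¬r) ↔ (g ∧ (¬done))
Before skip: (¬r) ↔ (g ∧ (¬done))
Before skip: (¬r) ↔ (g ∧ (¬done))
Before the loop (bound <=4), unroll the exhaustion recursion (WP_0 = exit-now case; WP_j = one more guarded iteration, up to j = 4):
  WP_0: (¬d) ∧ ((¬r) ↔ (g ∧ (¬done)))
  WP_1: (d → ((¬d) ∧ (¬r) ∧ ((¬r) ↔ (g ∧ (¬done))))) ∧ ((¬d) → ((¬r) ↔ (g ∧ (¬done))))
  WP_2: (d → ((¬d) ∧ (r → ((¬r) ∧ ((¬r) ↔ (g ∧ (¬done))))) ∧ ((¬r) → ((¬r) ↔ (g ∧ (¬done)))))) ∧ ((¬d) → ((¬r) ↔ (g ∧ (¬done))))
  WP_3: (d → ((¬d) ∧ (r → ((¬r) ∧ (r → ((¬r) ∧ ((¬r) ↔ (g ∧ (¬done))))) ∧ ((¬r) → ((¬r) ↔ (g ∧ (¬done)))))) ∧ ((¬r) → ((¬r) ↔ (g ∧ (¬done)))))) ∧ ((¬d) → ((¬r) ↔ (g ∧ (¬done))))
  WP_4: (d → ((¬d) ∧ (r → ((¬r) ∧ (r → ((¬r) ∧ (r → ((¬r) ∧ ((¬r) ↔ (g ∧ (¬done))))) ∧ ((¬r) → ((¬r) ↔ (g ∧ (¬done)))))) ∧ ((¬r) → ((¬r) ↔ (g ∧ (¬done)))))) ∧ ((¬r) → ((¬r) ↔ (g ∧ (¬done)))))) ∧ ((¬d) → ((¬r) ↔ (g ∧ (¬done))))
So before the loop: (d → ((¬d) ∧ (r → ((¬r) ∧ (r → ((¬r) ∧ (r → ((¬r) ∧ ((¬r) ↔ (g ∧ (¬done))))) ∧ ((¬r) → ((¬r) ↔ (g ∧ (¬done)))))) ∧ ((¬r) → ((¬r) ↔ (g ∧ (¬done)))))) ∧ ((¬r) → ((¬r) ↔ (g ∧ (¬done)))))) ∧ ((¬d) → ((¬r) ↔ (g ∧ (¬done))))
The weakest precondition is (d → ((¬d) ∧ (r → ((¬r) ∧ (r → ((¬r) ∧ (r → ((¬r) ∧ ((¬r) ↔ (g ∧ (¬done))))) ∧ ((¬r) → ((¬r) ↔ (g ∧ (¬done)))))) ∧ ((¬r) → ((¬r) ↔ (g ∧ (¬done)))))) ∧ ((¬r) → ((¬r) ↔ (g ∧ (¬done)))))) ∧ ((¬d) → ((¬r) ↔ (g ∧ (¬done)))).
Check whether (¬d) ∧ ((¬d) → (¬(g ∧ (¬done)))) ∧ (¬r) implies it.
Countermodel: at the initial state d = false, done = false, g = false, r = false, the precondition holds but the weakest precondition fails.
Answer: invalid


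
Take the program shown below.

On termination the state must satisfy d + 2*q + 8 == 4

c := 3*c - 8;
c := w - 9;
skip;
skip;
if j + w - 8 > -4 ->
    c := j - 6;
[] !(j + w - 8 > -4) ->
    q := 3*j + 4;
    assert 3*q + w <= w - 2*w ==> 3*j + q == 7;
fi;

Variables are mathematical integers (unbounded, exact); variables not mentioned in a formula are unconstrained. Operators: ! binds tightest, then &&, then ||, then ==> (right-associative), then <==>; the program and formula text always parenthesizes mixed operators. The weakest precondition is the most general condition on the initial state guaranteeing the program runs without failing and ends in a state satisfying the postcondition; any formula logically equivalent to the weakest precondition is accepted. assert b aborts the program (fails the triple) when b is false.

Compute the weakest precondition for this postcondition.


Working backward. After the program, the postcondition d + 2*q + 8 == 4 must hold; in canonical form it is d + 2*q == -4.
Then branch requires d + 2*q == -4; else branch requires (9*j + 2*w <= -12 ==> 6*j == 3) && d + 6*j == -12.
Before the if: (j + w > 4 ==> d + 2*q == -4) && ((!(j + w > 4)) ==> ((9*j + 2*w <= -12 ==> 6*j == 3) && d + 6*j == -12))
Before skip: (j + w > 4 ==> d + 2*q == -4) && ((!(j + w > 4)) ==> ((9*j + 2*w <= -12 ==> 6*j == 3) && d + 6*j == -12))
Before skip: (j + w > 4 ==> d + 2*q == -4) && ((!(j + w > 4)) ==> ((9*j + 2*w <= -12 ==> 6*j == 3) && d + 6*j == -12))
Before c := w - 9: (j + w > 4 ==> d + 2*q == -4) && ((!(j + w > 4)) ==> ((9*j + 2*w <= -12 ==> 6*j == 3) && d + 6*j == -12))
Before c := 3*c - 8: (j + w > 4 ==> d + 2*q == -4) && ((!(j + w > 4)) ==> ((9*j + 2*w <= -12 ==> 6*j == 3) && d + 6*j == -12))
Answer: WP = (j + w > 4 ==> d + 2*q == -4) && ((!(j + w > 4)) ==> ((9*j + 2*w <= -12 ==> 6*j == 3) && d + 6*j == -12))


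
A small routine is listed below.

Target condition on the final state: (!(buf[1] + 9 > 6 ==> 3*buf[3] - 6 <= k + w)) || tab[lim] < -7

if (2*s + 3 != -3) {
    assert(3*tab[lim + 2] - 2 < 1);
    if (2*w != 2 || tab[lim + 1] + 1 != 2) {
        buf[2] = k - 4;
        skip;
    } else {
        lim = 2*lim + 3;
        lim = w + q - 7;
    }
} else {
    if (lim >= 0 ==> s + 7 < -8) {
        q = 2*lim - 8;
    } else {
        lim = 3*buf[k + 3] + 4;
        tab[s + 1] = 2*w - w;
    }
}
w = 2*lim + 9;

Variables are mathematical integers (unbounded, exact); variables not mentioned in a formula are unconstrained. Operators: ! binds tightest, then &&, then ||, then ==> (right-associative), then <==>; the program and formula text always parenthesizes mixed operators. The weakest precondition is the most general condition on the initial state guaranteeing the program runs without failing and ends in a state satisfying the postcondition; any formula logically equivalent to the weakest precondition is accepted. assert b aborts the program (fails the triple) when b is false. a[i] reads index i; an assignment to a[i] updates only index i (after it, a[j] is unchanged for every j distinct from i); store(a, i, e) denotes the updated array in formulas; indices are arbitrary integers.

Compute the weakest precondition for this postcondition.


Working backward. After the program, the postcondition (!(buf[1] + 9 > 6 ==> 3*buf[3] - 6 <= k + w)) || tab[lim] < -7 must hold; in canonical form it is (!(buf[1] > -3 ==> 3*buf[3] <= k + w + 6)) || tab[lim] < -7.
Before w := 2*lim + 9: (!(buf[1] > -3 ==> 3*buf[3] <= k + 2*lim + 15)) || tab[lim] < -7
Then branch requires 3*tab[lim + 2] < 3 && ((2*w != 2 || tab[lim + 1] != 1) ==> ((!(buf[1] > -3 ==> 3*buf[3] <= k + 2*lim + 15)) || tab[lim] < -7)) && ((!(2*w != 2 || tab[lim + 1] != 1)) ==> ((!(buf[1] > -3 ==> 3*buf[3] <= k + 2*q + 2*w + 1)) || tab[q + w - 7] < -7)); else branch requires ((lim >= 0 ==> s < -15) ==> ((!(buf[1] > -3 ==> 3*buf[3] <= k + 2*lim + 15)) || tab[lim] < -7)) && ((!(lim >= 0 ==> s < -15)) ==> ((!(buf[1] > -3 ==> 3*buf[3] <= 6*buf[k + 3] + k + 23)) || store(tab, s + 1, w)[3*buf[k + 3] + 4] < -7)).
Before the if: (2*s != -6 ==> (3*tab[lim + 2] < 3 && ((2*w != 2 || tab[lim + 1] != 1) ==> ((!(buf[1] > -3 ==> 3*buf[3] <= k + 2*lim + 15)) || tab[lim] < -7)) && ((!(2*w != 2 || tab[lim + 1] != 1)) ==> ((!(buf[1] > -3 ==> 3*buf[3] <= k + 2*q + 2*w + 1)) || tab[q + w - 7] < -7)))) && ((!(2*s != -6)) ==> (((lim >= 0 ==> s < -15) ==> ((!(buf[1] > -3 ==> 3*buf[3] <= k + 2*lim + 15)) || tab[lim] < -7)) && ((!(lim >= 0 ==> s < -15)) ==> ((!(buf[1] > -3 ==> 3*buf[3] <= 6*buf[k + 3] + k + 23)) || store(tab, s + 1, w)[3*buf[k + 3] + 4] < -7))))
Answer: WP = (2*s != -6 ==> (3*tab[lim + 2] < 3 && ((2*w != 2 || tab[lim + 1] != 1) ==> ((!(buf[1] > -3 ==> 3*buf[3] <= k + 2*lim + 15)) || tab[lim] < -7)) && ((!(2*w != 2 || tab[lim + 1] != 1)) ==> ((!(buf[1] > -3 ==> 3*buf[3] <= k + 2*q + 2*w + 1)) || tab[q + w - 7] < -7)))) && ((!(2*s != -6)) ==> (((lim >= 0 ==> s < -15) ==> ((!(buf[1] > -3 ==> 3*buf[3] <= k + 2*lim + 15)) || tab[lim] < -7)) && ((!(lim >= 0 ==> s < -15)) ==> ((!(buf[1] > -3 ==> 3*buf[3] <= 6*buf[k + 3] + k + 23)) || store(tab, s + 1, w)[3*buf[k + 3] + 4] < -7))))


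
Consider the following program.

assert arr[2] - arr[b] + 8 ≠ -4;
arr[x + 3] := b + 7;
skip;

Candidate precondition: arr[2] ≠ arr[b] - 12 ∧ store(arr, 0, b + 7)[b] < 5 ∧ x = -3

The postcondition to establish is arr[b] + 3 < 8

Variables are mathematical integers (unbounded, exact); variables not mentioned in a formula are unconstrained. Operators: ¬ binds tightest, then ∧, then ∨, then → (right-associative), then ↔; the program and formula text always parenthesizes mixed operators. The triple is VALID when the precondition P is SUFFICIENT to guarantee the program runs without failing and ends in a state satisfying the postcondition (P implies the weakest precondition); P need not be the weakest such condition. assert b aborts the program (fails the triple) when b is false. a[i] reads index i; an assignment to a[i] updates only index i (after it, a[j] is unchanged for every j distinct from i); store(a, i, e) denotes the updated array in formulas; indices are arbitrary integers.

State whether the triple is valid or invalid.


Working backward. After the program, the postcondition arr[b] + 3 < 8 must hold; in canonical form it is arr[b] < 5.
Before skip: arr[b] < 5
Before arr[x + 3] := b + 7: store(arr, x + 3, b + 7)[b] < 5
Before assert arr[2] - arr[b] + 8 ≠ -4: arr[2] ≠ arr[b] - 12 ∧ store(arr, x + 3, b + 7)[b] < 5
The weakest precondition is arr[2] ≠ arr[b] - 12 ∧ store(arr, x + 3, b + 7)[b] < 5.
Check whether arr[2] ≠ arr[b] - 12 ∧ store(arr, 0, b + 7)[b] < 5 ∧ x = -3 implies it.
Every state satisfying the precondition satisfies the weakest precondition: the implication holds.
Answer: valid


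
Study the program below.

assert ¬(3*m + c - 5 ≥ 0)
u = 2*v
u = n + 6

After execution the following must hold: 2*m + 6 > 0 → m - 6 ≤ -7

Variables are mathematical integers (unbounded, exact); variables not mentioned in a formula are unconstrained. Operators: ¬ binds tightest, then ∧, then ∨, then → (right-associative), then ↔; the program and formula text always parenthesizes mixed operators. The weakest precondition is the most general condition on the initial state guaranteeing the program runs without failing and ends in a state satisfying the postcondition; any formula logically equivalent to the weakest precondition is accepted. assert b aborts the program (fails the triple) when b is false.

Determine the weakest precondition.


Working backward. After the program, the postcondition 2*m + 6 > 0 → m - 6 ≤ -7 must hold; in canonical form it is 2*m > -6 → m ≤ -1.
Before u := n + 6: 2*m > -6 → m ≤ -1
Before u := 2*v: 2*m > -6 → m ≤ -1
Before assert ¬(3*m + c - 5 ≥ 0): (¬(c + 3*m ≥ 5)) ∧ (2*m > -6 → m ≤ -1)
Answer: WP = (¬(c + 3*m ≥ 5)) ∧ (2*m > -6 → m ≤ -1)


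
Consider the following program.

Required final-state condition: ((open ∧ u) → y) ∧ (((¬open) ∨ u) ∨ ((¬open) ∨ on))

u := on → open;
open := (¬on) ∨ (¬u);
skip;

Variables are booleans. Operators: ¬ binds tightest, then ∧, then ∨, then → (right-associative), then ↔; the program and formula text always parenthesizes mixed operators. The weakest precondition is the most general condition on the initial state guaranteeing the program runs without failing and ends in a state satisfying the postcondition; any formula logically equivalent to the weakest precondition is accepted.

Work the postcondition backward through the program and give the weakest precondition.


Working backward. After the program, the postcondition ((open ∧ u) → y) ∧ (((¬open) ∨ u) ∨ ((¬open) ∨ on)) must hold; in canonical form it is ((open ∧ u) → y) ∧ ((¬open) ∨ u ∨ on).
Before skip: ((open ∧ u) → y) ∧ ((¬open) ∨ u ∨ on)
Before open := (¬on) ∨ (¬u): ((((¬on) ∨ (¬u)) ∧ u) → y) ∧ ((¬((¬on) ∨ (¬u))) ∨ u ∨ on)
Before u := on → open: ((((¬on) ∨ (¬(on → open))) ∧ (on → open)) → y) ∧ ((¬((¬on) ∨ (¬(on → open)))) ∨ (on → open) ∨ on)
Answer: WP = ((((¬on) ∨ (¬(on → open))) ∧ (on → open)) → y) ∧ ((¬((¬on) ∨ (¬(on → open)))) ∨ (on → open) ∨ on)
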